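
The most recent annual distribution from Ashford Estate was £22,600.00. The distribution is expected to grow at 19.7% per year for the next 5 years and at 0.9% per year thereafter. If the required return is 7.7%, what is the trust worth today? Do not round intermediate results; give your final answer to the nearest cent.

D_1 = 27052.20000
D_2 = 32381.48340
D_3 = 38760.63563
D_4 = 46396.48085
D_5 = 55536.58758
Terminal value at year 5: TV = D_5×(1+g_2)/(r−g_2) = 56036.41686/0.068 = 824064.95389
P_0 = D_1/(1+r)^1 + D_2/(1+r)^2 + D_3/(1+r)^3 + D_4/(1+r)^4 + D_5/(1+r)^5 + TV/(1+r)^5
    = 25118.10585 + 27916.78060 + 31027.28540 + 34484.36455 + 38326.63358 + 568699.60711 = 725572.77709

£725572.78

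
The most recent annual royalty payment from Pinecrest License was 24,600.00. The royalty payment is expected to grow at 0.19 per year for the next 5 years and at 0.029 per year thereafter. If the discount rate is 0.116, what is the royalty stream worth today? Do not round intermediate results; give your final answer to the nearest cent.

550834.41

D_1 = 29274.00000
D_2 = 34836.06000
D_3 = 41454.91140
D_4 = 49331.34457
D_5 = 58704.30003
Terminal value at year 5: TV = D_5×(1+g_2)/(r−g_2) = 60406.72473/0.087 = 694330.16936
P_0 = D_1/(1+r)^1 + D_2/(1+r)^2 + D_3/(1+r)^3 + D_4/(1+r)^4 + D_5/(1+r)^5 + TV/(1+r)^5
    = 26231.18280 + 27970.52646 + 29825.20294 + 31802.85977 + 33911.65155 + 401092.98208 = 550834.40559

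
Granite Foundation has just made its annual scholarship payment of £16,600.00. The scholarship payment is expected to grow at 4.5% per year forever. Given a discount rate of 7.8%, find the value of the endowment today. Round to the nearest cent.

£525666.67

D₁ = D₀ × (1 + g) = £16,600.00 × 1.045 = £17,347.0000
Growing perpetuity: P = D₁ / (r − g) = £17,347.0000 / (0.078 − 0.045) = £525,666.67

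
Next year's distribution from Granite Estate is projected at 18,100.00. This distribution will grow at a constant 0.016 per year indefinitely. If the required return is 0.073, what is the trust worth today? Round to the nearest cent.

Growing perpetuity: P = D₁ / (r − g) = 18,100.0000 / (0.073 − 0.016) = 317,543.86

317543.86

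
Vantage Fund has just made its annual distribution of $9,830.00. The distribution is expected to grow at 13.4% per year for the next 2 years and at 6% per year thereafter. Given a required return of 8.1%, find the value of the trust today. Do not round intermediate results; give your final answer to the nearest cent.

$567157.35

D_1 = 11147.22000
D_2 = 12640.94748
Terminal value at year 2: TV = D_2×(1+g_2)/(r−g_2) = 13399.40433/0.021 = 638066.87280
P_0 = D_1/(1+r)^1 + D_2/(1+r)^2 + TV/(1+r)^2
    = 10311.95190 + 10817.53326 + 546027.86915 = 567157.35430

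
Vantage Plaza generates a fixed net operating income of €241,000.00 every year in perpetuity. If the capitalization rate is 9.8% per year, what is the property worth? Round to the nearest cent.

€2459183.67

Level perpetuity: PV = C / r = €241,000.00 / 0.098 = €2,459,183.67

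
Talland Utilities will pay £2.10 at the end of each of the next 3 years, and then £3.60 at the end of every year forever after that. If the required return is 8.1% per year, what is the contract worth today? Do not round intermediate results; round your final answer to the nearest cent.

£40.59

PV of 3-year annuity: £2.10 × [1 − (1+0.081)^−3] / 0.081 = 5.40215
Perpetuity value at year 3: £3.60 / 0.081 = 44.44444
PV of perpetuity: 44.44444 / (1+0.081)^3 = 35.18361
Total PV = 5.40215 + 35.18361 = 40.58576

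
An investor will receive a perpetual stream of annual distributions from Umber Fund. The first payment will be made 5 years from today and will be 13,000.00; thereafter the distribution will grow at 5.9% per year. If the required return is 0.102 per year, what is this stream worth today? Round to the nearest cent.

Value at end of year 4: C₁ / (r − g) = 13,000.00 / (0.102 − 0.059) = 302,325.5814
Discount to today: PV = 302,325.5814 / (1 + 0.102)^4 = 302,325.5814 / 1.474777 = 204,997.48

204997.48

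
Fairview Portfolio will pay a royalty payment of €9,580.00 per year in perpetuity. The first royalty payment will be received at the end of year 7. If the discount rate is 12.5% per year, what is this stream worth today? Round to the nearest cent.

€37804.23

Value at end of year 6: C / r = €9,580.00 / 0.125 = €76,640.0000
Discount to today: PV = €76,640.0000 / (1 + 0.125)^6 = €76,640.0000 / 2.027287 = €37,804.23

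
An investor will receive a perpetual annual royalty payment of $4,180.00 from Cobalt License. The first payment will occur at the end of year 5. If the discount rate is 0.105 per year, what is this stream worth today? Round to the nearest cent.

Value at end of year 4: C / r = $4,180.00 / 0.105 = $39,809.5238
Discount to today: PV = $39,809.5238 / (1 + 0.105)^4 = $39,809.5238 / 1.490902 = $26,701.64

$26701.64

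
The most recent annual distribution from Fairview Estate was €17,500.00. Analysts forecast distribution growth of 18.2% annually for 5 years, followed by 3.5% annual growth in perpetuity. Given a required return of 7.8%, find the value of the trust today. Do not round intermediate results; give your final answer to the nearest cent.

D_1 = 20685.00000
D_2 = 24449.67000
D_3 = 28899.50994
D_4 = 34159.22075
D_5 = 40376.19893
Terminal value at year 5: TV = D_5×(1+g_2)/(r−g_2) = 41789.36589/0.043 = 971845.71832
P_0 = D_1/(1+r)^1 + D_2/(1+r)^2 + D_3/(1+r)^3 + D_4/(1+r)^4 + D_5/(1+r)^5 + TV/(1+r)^5
    = 19188.31169 + 21039.50317 + 23069.28826 + 25294.89678 + 27735.22077 + 667580.31386 = 783907.53452

€783907.53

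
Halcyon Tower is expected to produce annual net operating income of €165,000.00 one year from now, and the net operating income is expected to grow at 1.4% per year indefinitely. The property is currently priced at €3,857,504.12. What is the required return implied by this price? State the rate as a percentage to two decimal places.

P = D₁/(r − g) ⇒ r = D₁/P + g = €165,000.0000/€3,857,504.12 + 0.014 = 0.042774 + 0.014 = 0.056774

5.68%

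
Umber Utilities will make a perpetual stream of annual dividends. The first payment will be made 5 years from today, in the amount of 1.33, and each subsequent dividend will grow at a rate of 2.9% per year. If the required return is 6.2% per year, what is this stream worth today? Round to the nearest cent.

Value at end of year 4: C₁ / (r − g) = 1.33 / (0.062 − 0.029) = 40.3030
Discount to today: PV = 40.3030 / (1 + 0.062)^4 = 40.3030 / 1.272032 = 31.68

31.68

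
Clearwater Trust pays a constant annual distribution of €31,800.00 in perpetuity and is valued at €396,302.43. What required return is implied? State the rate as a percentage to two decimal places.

8.02%

P = C/r ⇒ r = C/P = €31,800.00/€396,302.43 = 0.080242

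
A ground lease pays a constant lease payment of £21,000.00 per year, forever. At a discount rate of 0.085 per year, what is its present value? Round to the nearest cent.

£247058.82

Level perpetuity: PV = C / r = £21,000.00 / 0.085 = £247,058.82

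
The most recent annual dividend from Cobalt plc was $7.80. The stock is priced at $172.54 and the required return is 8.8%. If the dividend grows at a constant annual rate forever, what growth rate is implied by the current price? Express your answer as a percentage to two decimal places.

P = D₀(1+g)/(r−g) ⇒ P(r−g) = D₀(1+g) ⇒ g(P+D₀) = P·r − D₀
g = (P·r − D₀)/(P + D₀) = ($172.54×0.088 − $7.80) / ($172.54 + $7.80) = 0.040942

4.09%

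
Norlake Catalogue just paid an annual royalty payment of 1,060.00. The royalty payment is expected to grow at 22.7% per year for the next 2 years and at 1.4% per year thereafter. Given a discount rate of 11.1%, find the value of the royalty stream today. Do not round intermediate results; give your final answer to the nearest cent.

D_1 = 1300.62000
D_2 = 1595.86074
Terminal value at year 2: TV = D_2×(1+g_2)/(r−g_2) = 1618.20279/0.097 = 16682.50299
P_0 = D_1/(1+r)^1 + D_2/(1+r)^2 + TV/(1+r)^2
    = 1170.67507 + 1292.90577 + 13515.53040 = 15979.11123

15979.11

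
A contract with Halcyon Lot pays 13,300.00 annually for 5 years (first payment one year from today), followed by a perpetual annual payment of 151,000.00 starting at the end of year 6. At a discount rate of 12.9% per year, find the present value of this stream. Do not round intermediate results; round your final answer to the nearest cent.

PV of 5-year annuity: 13,300.00 × [1 − (1+0.129)^−5] / 0.129 = 46893.54026
Perpetuity value at year 5: 151,000.00 / 0.129 = 1170542.63566
PV of perpetuity: 1170542.63566 / (1+0.129)^5 = 638142.29130
Total PV = 46893.54026 + 638142.29130 = 685035.83157

685035.83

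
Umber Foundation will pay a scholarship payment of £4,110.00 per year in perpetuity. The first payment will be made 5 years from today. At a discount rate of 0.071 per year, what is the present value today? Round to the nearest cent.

Value at end of year 4: C / r = £4,110.00 / 0.071 = £57,887.3239
Discount to today: PV = £57,887.3239 / (1 + 0.071)^4 = £57,887.3239 / 1.315703 = £43,997.26

£43997.26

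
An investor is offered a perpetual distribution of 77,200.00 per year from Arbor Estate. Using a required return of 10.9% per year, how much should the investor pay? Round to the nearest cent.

Level perpetuity: PV = C / r = 77,200.00 / 0.109 = 708,256.88

708256.88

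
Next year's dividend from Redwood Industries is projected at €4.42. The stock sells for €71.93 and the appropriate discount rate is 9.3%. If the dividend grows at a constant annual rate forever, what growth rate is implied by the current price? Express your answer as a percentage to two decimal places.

3.16%

P = D₁/(r−g) ⇒ g = r − D₁/P = 0.093 − €4.42/€71.93 = 0.031551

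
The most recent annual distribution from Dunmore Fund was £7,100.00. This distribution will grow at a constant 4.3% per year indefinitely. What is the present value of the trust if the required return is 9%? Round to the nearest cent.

£157559.57

D₁ = D₀ × (1 + g) = £7,100.00 × 1.043 = £7,405.3000
Growing perpetuity: P = D₁ / (r − g) = £7,405.3000 / (0.09 − 0.043) = £157,559.57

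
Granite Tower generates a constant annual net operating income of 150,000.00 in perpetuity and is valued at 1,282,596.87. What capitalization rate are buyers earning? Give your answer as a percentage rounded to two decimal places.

11.70%

P = C/r ⇒ r = C/P = 150,000.00/1,282,596.87 = 0.116950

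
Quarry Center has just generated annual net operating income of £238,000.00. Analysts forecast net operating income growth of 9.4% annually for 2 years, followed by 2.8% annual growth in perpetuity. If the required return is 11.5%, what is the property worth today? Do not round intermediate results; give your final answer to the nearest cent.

£3169932.81

D_1 = 260372.00000
D_2 = 284846.96800
Terminal value at year 2: TV = D_2×(1+g_2)/(r−g_2) = 292822.68310/0.087 = 3365777.96671
P_0 = D_1/(1+r)^1 + D_2/(1+r)^2 + TV/(1+r)^2
    = 233517.48879 + 229119.40156 + 2707295.91724 = 3169932.80759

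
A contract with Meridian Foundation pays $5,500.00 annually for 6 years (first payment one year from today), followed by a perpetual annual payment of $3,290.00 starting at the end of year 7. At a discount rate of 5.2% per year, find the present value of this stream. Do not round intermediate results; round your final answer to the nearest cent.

PV of 6-year annuity: $5,500.00 × [1 − (1+0.052)^−6] / 0.052 = 27738.63785
Perpetuity value at year 6: $3,290.00 / 0.052 = 63269.23077
PV of perpetuity: 63269.23077 / (1+0.052)^6 = 46676.48195
Total PV = 27738.63785 + 46676.48195 = 74415.11979

$74415.12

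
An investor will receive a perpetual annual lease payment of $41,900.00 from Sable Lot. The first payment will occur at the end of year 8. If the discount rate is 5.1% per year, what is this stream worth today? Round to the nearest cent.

$579995.78

Value at end of year 7: C / r = $41,900.00 / 0.051 = $821,568.6275
Discount to today: PV = $821,568.6275 / (1 + 0.051)^7 = $821,568.6275 / 1.416508 = $579,995.78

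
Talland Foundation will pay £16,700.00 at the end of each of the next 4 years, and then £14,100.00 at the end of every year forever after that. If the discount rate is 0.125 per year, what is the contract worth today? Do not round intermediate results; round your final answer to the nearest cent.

PV of 4-year annuity: £16,700.00 × [1 − (1+0.125)^−4] / 0.125 = 50194.17772
Perpetuity value at year 4: £14,100.00 / 0.125 = 112800.00000
PV of perpetuity: 112800.00000 / (1+0.125)^4 = 70420.48468
Total PV = 50194.17772 + 70420.48468 = 120614.66240

£120614.66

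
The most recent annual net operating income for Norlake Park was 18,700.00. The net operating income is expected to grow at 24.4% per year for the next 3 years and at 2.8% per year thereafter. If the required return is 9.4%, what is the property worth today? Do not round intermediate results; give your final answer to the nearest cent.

D_1 = 23262.80000
D_2 = 28938.92320
D_3 = 36000.02046
Terminal value at year 3: TV = D_3×(1+g_2)/(r−g_2) = 37008.02103/0.066 = 560727.59142
P_0 = D_1/(1+r)^1 + D_2/(1+r)^2 + D_3/(1+r)^3 + TV/(1+r)^3
    = 21263.98537 + 24179.52267 + 27494.81372 + 428252.55306 = 501190.87483

501190.87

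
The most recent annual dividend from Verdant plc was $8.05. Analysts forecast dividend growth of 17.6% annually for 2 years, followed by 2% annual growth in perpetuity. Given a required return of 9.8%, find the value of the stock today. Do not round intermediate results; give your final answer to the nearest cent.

$138.61

D_1 = 9.46680
D_2 = 11.13296
Terminal value at year 2: TV = D_2×(1+g_2)/(r−g_2) = 11.35562/0.078 = 145.58482
P_0 = D_1/(1+r)^1 + D_2/(1+r)^2 + TV/(1+r)^2
    = 8.62186 + 9.23434 + 120.75675 = 138.61295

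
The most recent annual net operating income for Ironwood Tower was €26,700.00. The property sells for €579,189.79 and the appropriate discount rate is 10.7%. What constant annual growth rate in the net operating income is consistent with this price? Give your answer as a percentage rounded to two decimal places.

P = D₀(1+g)/(r−g) ⇒ P(r−g) = D₀(1+g) ⇒ g(P+D₀) = P·r − D₀
g = (P·r − D₀)/(P + D₀) = (€579,189.79×0.107 − €26,700.00) / (€579,189.79 + €26,700.00) = 0.058217

5.82%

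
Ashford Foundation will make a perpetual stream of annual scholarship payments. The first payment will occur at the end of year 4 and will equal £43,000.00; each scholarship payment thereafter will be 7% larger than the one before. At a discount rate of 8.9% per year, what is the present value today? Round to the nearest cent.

Value at end of year 3: C₁ / (r − g) = £43,000.00 / (0.089 − 0.07) = £2,263,157.8947
Discount to today: PV = £2,263,157.8947 / (1 + 0.089)^3 = £2,263,157.8947 / 1.291468 = £1,752,391.81

£1752391.81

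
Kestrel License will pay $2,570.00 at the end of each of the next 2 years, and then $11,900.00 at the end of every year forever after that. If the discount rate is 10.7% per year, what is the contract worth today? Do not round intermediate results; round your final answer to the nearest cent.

PV of 2-year annuity: $2,570.00 × [1 − (1+0.107)^−2] / 0.107 = 4418.78038
Perpetuity value at year 2: $11,900.00 / 0.107 = 111214.95327
PV of perpetuity: 111214.95327 / (1+0.107)^2 = 90754.45267
Total PV = 4418.78038 + 90754.45267 = 95173.23305

$95173.23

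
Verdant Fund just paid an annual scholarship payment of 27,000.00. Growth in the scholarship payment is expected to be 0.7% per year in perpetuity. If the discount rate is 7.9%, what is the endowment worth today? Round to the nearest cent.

D₁ = D₀ × (1 + g) = 27,000.00 × 1.007 = 27,189.0000
Growing perpetuity: P = D₁ / (r − g) = 27,189.0000 / (0.079 − 0.007) = 377,625.00

377625.00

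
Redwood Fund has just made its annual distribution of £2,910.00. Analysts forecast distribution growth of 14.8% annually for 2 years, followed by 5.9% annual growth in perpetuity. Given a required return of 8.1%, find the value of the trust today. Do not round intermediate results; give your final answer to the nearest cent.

£164351.00

D_1 = 3340.68000
D_2 = 3835.10064
Terminal value at year 2: TV = D_2×(1+g_2)/(r−g_2) = 4061.37158/0.022 = 184607.79899
P_0 = D_1/(1+r)^1 + D_2/(1+r)^2 + TV/(1+r)^2
    = 3090.36078 + 3281.90025 + 157978.74393 = 164351.00496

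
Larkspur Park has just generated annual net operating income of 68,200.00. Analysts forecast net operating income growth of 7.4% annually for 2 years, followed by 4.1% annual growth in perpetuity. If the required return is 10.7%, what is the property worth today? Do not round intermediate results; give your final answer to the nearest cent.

D_1 = 73246.80000
D_2 = 78667.06320
Terminal value at year 2: TV = D_2×(1+g_2)/(r−g_2) = 81892.41279/0.066 = 1240794.13320
P_0 = D_1/(1+r)^1 + D_2/(1+r)^2 + TV/(1+r)^2
    = 66166.93767 + 64194.48153 + 1012522.04963 = 1142883.46883

1142883.47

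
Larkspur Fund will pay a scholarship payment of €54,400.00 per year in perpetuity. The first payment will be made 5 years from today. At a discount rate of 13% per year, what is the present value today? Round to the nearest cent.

€256650.30

Value at end of year 4: C / r = €54,400.00 / 0.13 = €418,461.5385
Discount to today: PV = €418,461.5385 / (1 + 0.13)^4 = €418,461.5385 / 1.630474 = €256,650.30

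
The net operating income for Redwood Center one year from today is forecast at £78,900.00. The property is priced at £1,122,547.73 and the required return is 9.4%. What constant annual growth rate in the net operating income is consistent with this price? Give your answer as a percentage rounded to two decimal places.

P = D₁/(r−g) ⇒ g = r − D₁/P = 0.094 − £78,900.00/£1,122,547.73 = 0.023713

2.37%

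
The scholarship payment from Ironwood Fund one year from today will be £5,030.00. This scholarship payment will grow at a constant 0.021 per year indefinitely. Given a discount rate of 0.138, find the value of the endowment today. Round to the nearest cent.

Growing perpetuity: P = D₁ / (r − g) = £5,030.0000 / (0.138 − 0.021) = £42,991.45

£42991.45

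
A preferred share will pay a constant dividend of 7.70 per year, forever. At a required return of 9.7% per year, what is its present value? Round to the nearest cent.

Level perpetuity: PV = C / r = 7.70 / 0.097 = 79.38

79.38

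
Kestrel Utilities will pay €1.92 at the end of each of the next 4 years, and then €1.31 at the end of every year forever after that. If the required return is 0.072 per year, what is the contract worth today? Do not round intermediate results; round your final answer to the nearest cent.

PV of 4-year annuity: €1.92 × [1 − (1+0.072)^−4] / 0.072 = 6.47419
Perpetuity value at year 4: €1.31 / 0.072 = 18.19444
PV of perpetuity: 18.19444 / (1+0.072)^4 = 13.77716
Total PV = 6.47419 + 13.77716 = 20.25135

€20.25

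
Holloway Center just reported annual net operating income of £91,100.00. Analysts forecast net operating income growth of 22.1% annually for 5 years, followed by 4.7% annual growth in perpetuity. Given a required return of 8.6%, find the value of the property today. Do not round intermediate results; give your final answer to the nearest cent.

D_1 = 111233.10000
D_2 = 135815.61510
D_3 = 165830.86604
D_4 = 202479.48743
D_5 = 247227.45415
Terminal value at year 5: TV = D_5×(1+g_2)/(r−g_2) = 258847.14450/0.039 = 6637106.26920
P_0 = D_1/(1+r)^1 + D_2/(1+r)^2 + D_3/(1+r)^3 + D_4/(1+r)^4 + D_5/(1+r)^5 + TV/(1+r)^5
    = 102424.58564 + 115156.92363 + 129472.01082 + 145566.59780 + 163661.89311 + 4393692.36111 = 5049974.37210

£5049974.37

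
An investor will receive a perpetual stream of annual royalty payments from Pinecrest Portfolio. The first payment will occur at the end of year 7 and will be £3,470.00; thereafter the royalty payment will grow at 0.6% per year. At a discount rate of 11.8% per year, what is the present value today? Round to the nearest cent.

Value at end of year 6: C₁ / (r − g) = £3,470.00 / (0.118 − 0.006) = £30,982.1429
Discount to today: PV = £30,982.1429 / (1 + 0.118)^6 = £30,982.1429 / 1.952769 = £15,865.75

£15865.75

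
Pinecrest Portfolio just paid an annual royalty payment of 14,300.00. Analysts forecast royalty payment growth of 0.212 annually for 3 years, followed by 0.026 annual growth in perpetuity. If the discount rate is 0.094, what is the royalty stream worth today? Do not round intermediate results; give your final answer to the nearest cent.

D_1 = 17331.60000
D_2 = 21005.89920
D_3 = 25459.14983
Terminal value at year 3: TV = D_3×(1+g_2)/(r−g_2) = 26121.08773/0.068 = 384133.64303
P_0 = D_1/(1+r)^1 + D_2/(1+r)^2 + D_3/(1+r)^3 + TV/(1+r)^3
    = 15842.41316 + 17551.19264 + 19444.28289 + 293379.91542 = 346217.80412

346217.80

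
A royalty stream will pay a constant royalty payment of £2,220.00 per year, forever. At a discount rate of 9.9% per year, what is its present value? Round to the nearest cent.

£22424.24

Level perpetuity: PV = C / r = £2,220.00 / 0.099 = £22,424.24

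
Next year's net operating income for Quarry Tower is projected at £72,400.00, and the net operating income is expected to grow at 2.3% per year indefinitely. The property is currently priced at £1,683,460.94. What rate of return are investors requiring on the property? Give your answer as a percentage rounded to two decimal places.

6.60%

P = D₁/(r − g) ⇒ r = D₁/P + g = £72,400.0000/£1,683,460.94 + 0.023 = 0.043007 + 0.023 = 0.066007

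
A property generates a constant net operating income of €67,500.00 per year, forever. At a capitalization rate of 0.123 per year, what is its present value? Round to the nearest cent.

Level perpetuity: PV = C / r = €67,500.00 / 0.123 = €548,780.49

€548780.49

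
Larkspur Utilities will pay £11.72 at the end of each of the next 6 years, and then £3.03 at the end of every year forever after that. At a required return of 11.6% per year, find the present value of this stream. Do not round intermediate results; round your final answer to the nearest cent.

PV of 6-year annuity: £11.72 × [1 − (1+0.116)^−6] / 0.116 = 48.73656
Perpetuity value at year 6: £3.03 / 0.116 = 26.12069
PV of perpetuity: 26.12069 / (1+0.116)^6 = 13.52071
Total PV = 48.73656 + 13.52071 = 62.25727

£62.26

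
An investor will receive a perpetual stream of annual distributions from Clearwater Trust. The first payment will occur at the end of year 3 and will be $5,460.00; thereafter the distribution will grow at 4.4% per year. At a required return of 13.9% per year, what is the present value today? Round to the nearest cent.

$44301.82

Value at end of year 2: C₁ / (r − g) = $5,460.00 / (0.139 − 0.044) = $57,473.6842
Discount to today: PV = $57,473.6842 / (1 + 0.139)^2 = $57,473.6842 / 1.297321 = $44,301.82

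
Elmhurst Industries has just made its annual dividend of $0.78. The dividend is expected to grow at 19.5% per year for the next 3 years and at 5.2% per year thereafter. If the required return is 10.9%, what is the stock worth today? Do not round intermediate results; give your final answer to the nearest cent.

$20.73

D_1 = 0.93210
D_2 = 1.11386
D_3 = 1.33106
Terminal value at year 3: TV = D_3×(1+g_2)/(r−g_2) = 1.40028/0.057 = 24.56627
P_0 = D_1/(1+r)^1 + D_2/(1+r)^2 + D_3/(1+r)^3 + TV/(1+r)^3
    = 0.84049 + 0.90566 + 0.97590 + 18.01128 = 20.73333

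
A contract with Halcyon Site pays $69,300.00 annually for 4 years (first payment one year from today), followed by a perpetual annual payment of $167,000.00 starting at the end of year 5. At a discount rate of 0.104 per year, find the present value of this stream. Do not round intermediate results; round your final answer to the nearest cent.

$1298736.06

PV of 4-year annuity: $69,300.00 × [1 − (1+0.104)^−4] / 0.104 = 217782.99472
Perpetuity value at year 4: $167,000.00 / 0.104 = 1605769.23077
PV of perpetuity: 1605769.23077 / (1+0.104)^4 = 1080953.06746
Total PV = 217782.99472 + 1080953.06746 = 1298736.06217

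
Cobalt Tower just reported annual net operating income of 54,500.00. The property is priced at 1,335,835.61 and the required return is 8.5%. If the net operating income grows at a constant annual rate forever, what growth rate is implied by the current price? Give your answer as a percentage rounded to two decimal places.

P = D₀(1+g)/(r−g) ⇒ P(r−g) = D₀(1+g) ⇒ g(P+D₀) = P·r − D₀
g = (P·r − D₀)/(P + D₀) = (1,335,835.61×0.085 − 54,500.00) / (1,335,835.61 + 54,500.00) = 0.042469

4.25%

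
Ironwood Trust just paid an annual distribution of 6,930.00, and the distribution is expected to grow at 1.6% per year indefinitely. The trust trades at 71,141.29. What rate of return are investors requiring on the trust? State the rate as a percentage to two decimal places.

D₁ = 6,930.00 × 1.016 = 7,040.8800
P = D₁/(r − g) ⇒ r = D₁/P + g = 7,040.8800/71,141.29 + 0.016 = 0.098970 + 0.016 = 0.114970

11.50%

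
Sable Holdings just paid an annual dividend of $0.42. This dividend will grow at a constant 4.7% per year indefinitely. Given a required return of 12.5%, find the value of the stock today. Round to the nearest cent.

$5.64

D₁ = D₀ × (1 + g) = $0.42 × 1.047 = $0.4397
Growing perpetuity: P = D₁ / (r − g) = $0.4397 / (0.125 − 0.047) = $5.64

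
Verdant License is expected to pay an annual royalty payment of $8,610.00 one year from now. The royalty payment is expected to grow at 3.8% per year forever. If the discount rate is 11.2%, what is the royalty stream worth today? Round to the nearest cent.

Growing perpetuity: P = D₁ / (r − g) = $8,610.0000 / (0.112 − 0.038) = $116,351.35

$116351.35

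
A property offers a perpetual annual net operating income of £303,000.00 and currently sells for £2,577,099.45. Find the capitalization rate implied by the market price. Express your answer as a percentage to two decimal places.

P = C/r ⇒ r = C/P = £303,000.00/£2,577,099.45 = 0.117574

11.76%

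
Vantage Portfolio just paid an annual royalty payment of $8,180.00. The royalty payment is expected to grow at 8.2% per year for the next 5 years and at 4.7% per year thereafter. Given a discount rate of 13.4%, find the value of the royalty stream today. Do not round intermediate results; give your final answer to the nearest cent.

D_1 = 8850.76000
D_2 = 9576.52232
D_3 = 10361.79715
D_4 = 11211.46452
D_5 = 12130.80461
Terminal value at year 5: TV = D_5×(1+g_2)/(r−g_2) = 12700.95242/0.087 = 145987.95889
P_0 = D_1/(1+r)^1 + D_2/(1+r)^2 + D_3/(1+r)^3 + D_4/(1+r)^4 + D_5/(1+r)^5 + TV/(1+r)^5
    = 7804.90300 + 7447.00621 + 7105.52092 + 6779.69456 + 6468.80910 + 77848.77155 = 113454.70534

$113454.71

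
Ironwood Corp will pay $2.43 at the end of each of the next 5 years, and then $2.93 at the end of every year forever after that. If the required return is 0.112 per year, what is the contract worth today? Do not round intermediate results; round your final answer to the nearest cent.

$24.32

PV of 5-year annuity: $2.43 × [1 − (1+0.112)^−5] / 0.112 = 8.93603
Perpetuity value at year 5: $2.93 / 0.112 = 26.16071
PV of perpetuity: 26.16071 / (1+0.112)^5 = 15.38600
Total PV = 8.93603 + 15.38600 = 24.32203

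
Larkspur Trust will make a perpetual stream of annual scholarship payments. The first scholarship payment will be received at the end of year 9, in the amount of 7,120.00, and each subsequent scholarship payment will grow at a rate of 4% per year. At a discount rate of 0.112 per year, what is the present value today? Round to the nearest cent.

42296.96

Value at end of year 8: C₁ / (r − g) = 7,120.00 / (0.112 − 0.04) = 98,888.8889
Discount to today: PV = 98,888.8889 / (1 + 0.112)^8 = 98,888.8889 / 2.337967 = 42,296.96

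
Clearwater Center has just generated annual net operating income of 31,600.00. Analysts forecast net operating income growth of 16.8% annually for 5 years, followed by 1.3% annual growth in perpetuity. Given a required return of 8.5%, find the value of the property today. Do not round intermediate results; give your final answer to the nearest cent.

D_1 = 36908.80000
D_2 = 43109.47840
D_3 = 50351.87077
D_4 = 58810.98506
D_5 = 68691.23055
Terminal value at year 5: TV = D_5×(1+g_2)/(r−g_2) = 69584.21655/0.072 = 966447.45206
P_0 = D_1/(1+r)^1 + D_2/(1+r)^2 + D_3/(1+r)^3 + D_4/(1+r)^4 + D_5/(1+r)^5 + TV/(1+r)^5
    = 34017.32719 + 36619.57434 + 39420.88740 + 42436.49445 + 45682.78850 + 642731.45484 = 840908.52671

840908.53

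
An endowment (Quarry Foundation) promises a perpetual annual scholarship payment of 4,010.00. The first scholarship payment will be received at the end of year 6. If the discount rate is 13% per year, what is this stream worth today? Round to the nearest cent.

Value at end of year 5: C / r = 4,010.00 / 0.13 = 30,846.1538
Discount to today: PV = 30,846.1538 / (1 + 0.13)^5 = 30,846.1538 / 1.842435 = 16,742.06

16742.06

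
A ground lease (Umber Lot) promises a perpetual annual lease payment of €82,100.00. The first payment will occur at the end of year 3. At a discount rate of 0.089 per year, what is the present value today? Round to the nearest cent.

Value at end of year 2: C / r = €82,100.00 / 0.089 = €922,471.9101
Discount to today: PV = €922,471.9101 / (1 + 0.089)^2 = €922,471.9101 / 1.185921 = €777,852.75

€777852.75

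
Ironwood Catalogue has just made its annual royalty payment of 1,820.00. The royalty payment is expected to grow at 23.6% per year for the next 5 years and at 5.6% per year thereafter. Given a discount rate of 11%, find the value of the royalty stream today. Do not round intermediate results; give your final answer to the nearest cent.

D_1 = 2249.52000
D_2 = 2780.40672
D_3 = 3436.58271
D_4 = 4247.61622
D_5 = 5250.05365
Terminal value at year 5: TV = D_5×(1+g_2)/(r−g_2) = 5544.05666/0.054 = 102667.71589
P_0 = D_1/(1+r)^1 + D_2/(1+r)^2 + D_3/(1+r)^3 + D_4/(1+r)^4 + D_5/(1+r)^5 + TV/(1+r)^5
    = 2026.59459 + 2256.64047 + 2512.79966 + 2798.03637 + 3115.65131 + 60928.29234 = 73638.01475

73638.01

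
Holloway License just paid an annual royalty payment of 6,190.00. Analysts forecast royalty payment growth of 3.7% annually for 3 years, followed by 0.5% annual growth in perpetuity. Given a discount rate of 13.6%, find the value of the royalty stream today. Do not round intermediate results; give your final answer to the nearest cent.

D_1 = 6419.03000
D_2 = 6656.53411
D_3 = 6902.82587
Terminal value at year 3: TV = D_3×(1+g_2)/(r−g_2) = 6937.34000/0.131 = 52956.79390
P_0 = D_1/(1+r)^1 + D_2/(1+r)^2 + D_3/(1+r)^3 + TV/(1+r)^3
    = 5650.55458 + 5158.12068 + 4708.60136 + 36123.23947 = 51640.51609

51640.52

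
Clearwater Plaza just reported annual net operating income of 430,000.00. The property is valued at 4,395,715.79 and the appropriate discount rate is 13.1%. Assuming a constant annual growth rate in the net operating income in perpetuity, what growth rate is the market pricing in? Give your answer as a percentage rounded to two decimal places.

3.02%

P = D₀(1+g)/(r−g) ⇒ P(r−g) = D₀(1+g) ⇒ g(P+D₀) = P·r − D₀
g = (P·r − D₀)/(P + D₀) = (4,395,715.79×0.131 − 430,000.00) / (4,395,715.79 + 430,000.00) = 0.030221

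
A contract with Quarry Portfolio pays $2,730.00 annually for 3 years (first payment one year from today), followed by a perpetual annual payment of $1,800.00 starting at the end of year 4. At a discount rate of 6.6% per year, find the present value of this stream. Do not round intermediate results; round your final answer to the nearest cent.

$29731.29

PV of 3-year annuity: $2,730.00 × [1 − (1+0.066)^−3] / 0.066 = 7217.06544
Perpetuity value at year 3: $1,800.00 / 0.066 = 27272.72727
PV of perpetuity: 27272.72727 / (1+0.066)^3 = 22514.22259
Total PV = 7217.06544 + 22514.22259 = 29731.28803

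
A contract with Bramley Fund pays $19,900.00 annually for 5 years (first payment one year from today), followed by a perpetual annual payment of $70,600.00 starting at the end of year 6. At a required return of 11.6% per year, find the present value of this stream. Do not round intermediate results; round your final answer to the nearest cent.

PV of 5-year annuity: $19,900.00 × [1 − (1+0.116)^−5] / 0.116 = 72451.61924
Perpetuity value at year 5: $70,600.00 / 0.116 = 608620.68966
PV of perpetuity: 608620.68966 / (1+0.116)^5 = 351581.27666
Total PV = 72451.61924 + 351581.27666 = 424032.89591

$424032.90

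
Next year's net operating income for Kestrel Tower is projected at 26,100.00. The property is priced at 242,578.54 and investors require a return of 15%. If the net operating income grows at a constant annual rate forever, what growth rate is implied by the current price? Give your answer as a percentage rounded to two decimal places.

4.24%

P = D₁/(r−g) ⇒ g = r − D₁/P = 0.15 − 26,100.00/242,578.54 = 0.042406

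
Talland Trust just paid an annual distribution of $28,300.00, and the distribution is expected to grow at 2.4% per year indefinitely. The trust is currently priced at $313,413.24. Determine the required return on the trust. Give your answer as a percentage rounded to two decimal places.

11.65%

D₁ = $28,300.00 × 1.024 = $28,979.2000
P = D₁/(r − g) ⇒ r = D₁/P + g = $28,979.2000/$313,413.24 + 0.024 = 0.092463 + 0.024 = 0.116463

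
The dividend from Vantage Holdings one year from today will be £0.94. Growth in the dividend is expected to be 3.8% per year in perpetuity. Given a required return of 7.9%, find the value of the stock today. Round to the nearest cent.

£22.93

Growing perpetuity: P = D₁ / (r − g) = £0.9400 / (0.079 − 0.038) = £22.93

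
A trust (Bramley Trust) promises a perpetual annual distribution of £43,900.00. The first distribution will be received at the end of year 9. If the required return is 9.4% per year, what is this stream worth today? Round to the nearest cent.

Value at end of year 8: C / r = £43,900.00 / 0.094 = £467,021.2766
Discount to today: PV = £467,021.2766 / (1 + 0.094)^8 = £467,021.2766 / 2.051817 = £227,613.54

£227613.54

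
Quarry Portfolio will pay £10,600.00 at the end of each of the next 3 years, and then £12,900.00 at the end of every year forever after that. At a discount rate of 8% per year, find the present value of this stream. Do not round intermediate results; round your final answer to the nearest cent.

PV of 3-year annuity: £10,600.00 × [1 − (1+0.08)^−3] / 0.08 = 27317.22806
Perpetuity value at year 3: £12,900.00 / 0.08 = 161250.00000
PV of perpetuity: 161250.00000 / (1+0.08)^3 = 128005.44886
Total PV = 27317.22806 + 128005.44886 = 155322.67693

£155322.68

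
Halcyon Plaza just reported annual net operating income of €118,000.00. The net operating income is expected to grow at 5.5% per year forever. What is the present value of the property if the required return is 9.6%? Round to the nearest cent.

€3036341.46

D₁ = D₀ × (1 + g) = €118,000.00 × 1.055 = €124,490.0000
Growing perpetuity: P = D₁ / (r − g) = €124,490.0000 / (0.096 − 0.055) = €3,036,341.46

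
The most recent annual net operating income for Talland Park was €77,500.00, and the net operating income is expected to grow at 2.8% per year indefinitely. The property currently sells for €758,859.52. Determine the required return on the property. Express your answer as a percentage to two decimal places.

D₁ = €77,500.00 × 1.028 = €79,670.0000
P = D₁/(r − g) ⇒ r = D₁/P + g = €79,670.0000/€758,859.52 + 0.028 = 0.104986 + 0.028 = 0.132986

13.30%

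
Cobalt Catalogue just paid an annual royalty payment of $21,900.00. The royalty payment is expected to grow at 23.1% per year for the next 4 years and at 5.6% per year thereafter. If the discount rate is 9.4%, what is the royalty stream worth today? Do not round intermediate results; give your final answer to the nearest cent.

$1094314.85

D_1 = 26958.90000
D_2 = 33186.40590
D_3 = 40852.46566
D_4 = 50289.38523
Terminal value at year 4: TV = D_4×(1+g_2)/(r−g_2) = 53105.59080/0.038 = 1397515.54747
P_0 = D_1/(1+r)^1 + D_2/(1+r)^2 + D_3/(1+r)^3 + D_4/(1+r)^4 + TV/(1+r)^4
    = 24642.50457 + 27728.44893 + 31200.84153 + 35108.07671 + 975634.97377 = 1094314.84550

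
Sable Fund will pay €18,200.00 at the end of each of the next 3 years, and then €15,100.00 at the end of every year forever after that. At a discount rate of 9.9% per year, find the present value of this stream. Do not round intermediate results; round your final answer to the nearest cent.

PV of 3-year annuity: €18,200.00 × [1 − (1+0.099)^−3] / 0.099 = 45340.50688
Perpetuity value at year 3: €15,100.00 / 0.099 = 152525.25253
PV of perpetuity: 152525.25253 / (1+0.099)^3 = 114907.57923
Total PV = 45340.50688 + 114907.57923 = 160248.08612

€160248.09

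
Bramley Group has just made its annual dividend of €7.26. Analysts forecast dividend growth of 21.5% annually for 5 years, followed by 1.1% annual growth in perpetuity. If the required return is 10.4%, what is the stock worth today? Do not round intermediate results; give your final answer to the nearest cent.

D_1 = 8.82090
D_2 = 10.71739
D_3 = 13.02163
D_4 = 15.82128
D_5 = 19.22286
Terminal value at year 5: TV = D_5×(1+g_2)/(r−g_2) = 19.43431/0.093 = 208.97109
P_0 = D_1/(1+r)^1 + D_2/(1+r)^2 + D_3/(1+r)^3 + D_4/(1+r)^4 + D_5/(1+r)^5 + TV/(1+r)^5
    = 7.98995 + 8.79328 + 9.67739 + 10.65039 + 11.72122 + 127.42095 = 176.25318

€176.25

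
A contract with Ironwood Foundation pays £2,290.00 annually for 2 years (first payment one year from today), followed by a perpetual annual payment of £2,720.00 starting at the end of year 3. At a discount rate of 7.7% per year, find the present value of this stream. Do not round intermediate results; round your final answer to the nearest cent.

PV of 2-year annuity: £2,290.00 × [1 − (1+0.077)^−2] / 0.077 = 4100.53546
Perpetuity value at year 2: £2,720.00 / 0.077 = 35324.67532
PV of perpetuity: 35324.67532 / (1+0.077)^2 = 30454.17032
Total PV = 4100.53546 + 30454.17032 = 34554.70578

£34554.71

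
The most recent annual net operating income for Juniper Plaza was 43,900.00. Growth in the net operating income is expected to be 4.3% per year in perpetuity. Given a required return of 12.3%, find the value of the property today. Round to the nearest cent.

D₁ = D₀ × (1 + g) = 43,900.00 × 1.043 = 45,787.7000
Growing perpetuity: P = D₁ / (r − g) = 45,787.7000 / (0.123 − 0.043) = 572,346.25

572346.25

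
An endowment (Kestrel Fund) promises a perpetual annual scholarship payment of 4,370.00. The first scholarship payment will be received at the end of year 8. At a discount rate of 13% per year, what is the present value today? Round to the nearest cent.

14288.58

Value at end of year 7: C / r = 4,370.00 / 0.13 = 33,615.3846
Discount to today: PV = 33,615.3846 / (1 + 0.13)^7 = 33,615.3846 / 2.352605 = 14,288.58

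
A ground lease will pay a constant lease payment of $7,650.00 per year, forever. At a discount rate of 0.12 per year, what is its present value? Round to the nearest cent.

$63750.00

Level perpetuity: PV = C / r = $7,650.00 / 0.12 = $63,750.00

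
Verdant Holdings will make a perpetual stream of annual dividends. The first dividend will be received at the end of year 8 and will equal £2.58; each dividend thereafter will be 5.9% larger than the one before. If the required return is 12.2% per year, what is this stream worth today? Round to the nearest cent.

Value at end of year 7: C₁ / (r − g) = £2.58 / (0.122 − 0.059) = £40.9524
Discount to today: PV = £40.9524 / (1 + 0.122)^7 = £40.9524 / 2.238463 = £18.29

£18.29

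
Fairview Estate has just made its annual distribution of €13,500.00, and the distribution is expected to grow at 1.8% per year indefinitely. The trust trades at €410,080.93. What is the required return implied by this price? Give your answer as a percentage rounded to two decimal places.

D₁ = €13,500.00 × 1.018 = €13,743.0000
P = D₁/(r − g) ⇒ r = D₁/P + g = €13,743.0000/€410,080.93 + 0.018 = 0.033513 + 0.018 = 0.051513

5.15%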